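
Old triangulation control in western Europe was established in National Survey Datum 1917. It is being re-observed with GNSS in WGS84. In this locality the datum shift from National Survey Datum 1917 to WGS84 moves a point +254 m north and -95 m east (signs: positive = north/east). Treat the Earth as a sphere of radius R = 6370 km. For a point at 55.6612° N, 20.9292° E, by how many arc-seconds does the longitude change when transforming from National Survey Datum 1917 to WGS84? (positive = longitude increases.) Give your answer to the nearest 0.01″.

At latitude 55.6612°, cos φ = 0.564085.
One radian of longitude at latitude φ spans R cos φ, so Δλ = ΔE / (R cos φ) = -95.0 / (6370000 × 0.564085) = -2.6439e-05 rad = -5.453″.

Δλ = -5.45″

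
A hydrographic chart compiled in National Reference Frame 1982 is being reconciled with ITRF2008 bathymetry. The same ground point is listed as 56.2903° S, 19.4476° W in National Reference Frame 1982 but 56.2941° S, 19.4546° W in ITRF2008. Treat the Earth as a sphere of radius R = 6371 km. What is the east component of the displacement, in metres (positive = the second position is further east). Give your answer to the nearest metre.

Δφ = -56.2941° − -56.2903° = -0.0038°; Δλ = -19.4546° − -19.4476° = -0.0070°.
1° along a meridian = πR/180 = 111195 m.
ΔN = Δφ × 111195 = -422.5 m; ΔE = Δλ × 111195 × cos(-56.2903°) = -0.0070 × 111195 × 0.554985 = -432.0 m.

ΔE = -432 m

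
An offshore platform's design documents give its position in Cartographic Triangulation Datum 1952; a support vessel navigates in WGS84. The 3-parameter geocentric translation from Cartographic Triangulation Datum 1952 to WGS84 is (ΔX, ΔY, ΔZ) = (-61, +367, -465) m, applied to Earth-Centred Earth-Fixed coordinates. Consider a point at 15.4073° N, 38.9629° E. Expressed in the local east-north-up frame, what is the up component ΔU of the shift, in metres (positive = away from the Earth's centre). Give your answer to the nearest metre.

ΔU = 53 m

At φ = 15.4073°, λ = 38.9629°: sin φ = 0.265679, cos φ = 0.964062, sin λ = 0.628817, cos λ = 0.777553.
ΔU = cos φ cos λ·ΔX + cos φ sin λ·ΔY + sin φ·ΔZ = (0.964062)(0.777553)(-61) + (0.964062)(0.628817)(367) + (0.265679)(-465) = 53.22 m.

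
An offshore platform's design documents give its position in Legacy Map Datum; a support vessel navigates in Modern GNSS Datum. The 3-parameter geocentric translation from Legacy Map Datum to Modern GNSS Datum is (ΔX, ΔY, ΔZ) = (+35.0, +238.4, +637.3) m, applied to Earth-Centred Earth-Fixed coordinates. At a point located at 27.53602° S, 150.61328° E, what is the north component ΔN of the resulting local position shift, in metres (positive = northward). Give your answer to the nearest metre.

At φ = -27.53602°, λ = 150.61328°: sin φ = -0.462306, cos φ = 0.886720, sin λ = 0.490702, cos λ = -0.871328.
ΔN = −sin φ cos λ·ΔX − sin φ sin λ·ΔY + cos φ·ΔZ = −(-0.462306)(-0.871328)(35.0) − (-0.462306)(0.490702)(238.4) + (0.886720)(637.3) = 605.09 m.

ΔN = 605 m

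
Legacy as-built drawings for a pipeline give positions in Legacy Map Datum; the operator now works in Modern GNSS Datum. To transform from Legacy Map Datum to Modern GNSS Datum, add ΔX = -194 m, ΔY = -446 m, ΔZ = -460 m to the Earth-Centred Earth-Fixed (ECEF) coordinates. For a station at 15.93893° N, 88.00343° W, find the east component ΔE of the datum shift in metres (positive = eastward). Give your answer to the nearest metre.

The local east axis at (φ, λ) is (−sin λ, cos λ, 0), so ΔE = −sin(-88.00343°)·(-194) + cos(-88.00343°)·(-446) = -209.42 m.

ΔE = -209 m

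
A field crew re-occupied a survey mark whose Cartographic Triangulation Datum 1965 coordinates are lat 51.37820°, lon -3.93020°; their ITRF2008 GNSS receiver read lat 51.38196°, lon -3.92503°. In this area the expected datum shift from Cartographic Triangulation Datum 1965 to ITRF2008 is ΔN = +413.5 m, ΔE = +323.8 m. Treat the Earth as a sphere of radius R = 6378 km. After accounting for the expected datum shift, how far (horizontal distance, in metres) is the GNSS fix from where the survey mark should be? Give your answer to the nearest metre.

Observed coordinate differences: Δφ = +0.00376°, Δλ = +0.00517°.
Converting to metres (1° lat = 111317 m, cos φ = 0.624177): observed ΔN = 418.6 m, observed ΔE = 359.2 m.
Subtracting the expected shift leaves a residual of 418.6 − (413.5) = 5.1 m north and 359.2 − (323.8) = 35.4 m east.
Residual distance = √(5.1² + 35.4²) = 35.8 m.

36 m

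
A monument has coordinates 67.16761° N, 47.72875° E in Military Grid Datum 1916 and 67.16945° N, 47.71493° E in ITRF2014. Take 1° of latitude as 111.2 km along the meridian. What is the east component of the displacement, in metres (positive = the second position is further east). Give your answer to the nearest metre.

ΔE = -596 m

Δφ = 67.16945° − 67.16761° = +0.00184°; Δλ = 47.71493° − 47.72875° = -0.01382°.
ΔN = Δφ × 111200 = 204.6 m; ΔE = Δλ × 111200 × cos(67.16761°) = -0.01382 × 111200 × 0.388037 = -596.3 m.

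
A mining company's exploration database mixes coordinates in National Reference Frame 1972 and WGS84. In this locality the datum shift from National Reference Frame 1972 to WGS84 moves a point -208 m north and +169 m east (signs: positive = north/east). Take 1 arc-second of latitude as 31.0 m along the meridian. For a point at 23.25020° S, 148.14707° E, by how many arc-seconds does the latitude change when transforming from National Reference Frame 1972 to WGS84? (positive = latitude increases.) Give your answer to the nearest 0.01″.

1″ of latitude = 31.00 m, so Δφ = -208.0 / 31.00 = -6.710″.

Δφ = -6.71″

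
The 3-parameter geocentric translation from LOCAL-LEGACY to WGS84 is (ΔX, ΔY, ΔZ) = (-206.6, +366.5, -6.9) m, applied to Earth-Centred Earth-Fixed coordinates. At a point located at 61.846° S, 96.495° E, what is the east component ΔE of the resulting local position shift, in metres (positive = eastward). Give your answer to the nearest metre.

The local east axis at (φ, λ) is (−sin λ, cos λ, 0), so ΔE = −sin(96.495°)·(-206.6) + cos(96.495°)·366.5 = 163.82 m.

ΔE = 164 m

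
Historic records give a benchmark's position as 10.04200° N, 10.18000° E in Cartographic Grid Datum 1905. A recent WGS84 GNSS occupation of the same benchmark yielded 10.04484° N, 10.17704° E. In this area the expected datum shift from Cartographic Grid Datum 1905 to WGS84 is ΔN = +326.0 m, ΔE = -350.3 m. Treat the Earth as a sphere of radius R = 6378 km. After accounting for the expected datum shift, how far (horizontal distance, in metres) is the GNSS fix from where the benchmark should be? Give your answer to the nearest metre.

Observed coordinate differences: Δφ = +0.00284°, Δλ = -0.00296°.
Converting to metres (1° lat = 111317 m, cos φ = 0.984680): observed ΔN = 316.1 m, observed ΔE = -324.5 m.
Subtracting the expected shift leaves a residual of 316.1 − (326.0) = -9.9 m north and -324.5 − (-350.3) = 25.8 m east.
Residual distance = √((-9.9)² + 25.8²) = 27.7 m.

28 m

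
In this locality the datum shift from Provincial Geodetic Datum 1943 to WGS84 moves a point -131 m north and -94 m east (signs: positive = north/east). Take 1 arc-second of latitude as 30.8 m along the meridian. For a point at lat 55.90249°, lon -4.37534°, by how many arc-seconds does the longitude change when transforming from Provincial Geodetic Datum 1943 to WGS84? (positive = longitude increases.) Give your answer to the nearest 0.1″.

At latitude 55.90249°, cos φ = 0.560603.
1″ of longitude at this latitude = 30.80 × cos φ = 17.2666 m, so Δλ = -94.0 / 17.2666 = -5.444″.

Δλ = -5.4″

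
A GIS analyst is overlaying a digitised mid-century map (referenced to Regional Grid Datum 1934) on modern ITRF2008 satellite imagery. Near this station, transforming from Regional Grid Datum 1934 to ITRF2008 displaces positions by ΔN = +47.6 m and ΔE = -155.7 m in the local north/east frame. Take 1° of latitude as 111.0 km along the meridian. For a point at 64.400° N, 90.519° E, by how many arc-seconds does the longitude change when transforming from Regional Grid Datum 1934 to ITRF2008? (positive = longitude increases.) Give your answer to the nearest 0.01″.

Δλ = -11.69″

At latitude 64.400°, cos φ = 0.432086.
1° of longitude at this latitude = 111.0 × cos φ = 47.96 km, so Δλ = -155.7 / 47961.5 = -0.0032464° = -11.687″.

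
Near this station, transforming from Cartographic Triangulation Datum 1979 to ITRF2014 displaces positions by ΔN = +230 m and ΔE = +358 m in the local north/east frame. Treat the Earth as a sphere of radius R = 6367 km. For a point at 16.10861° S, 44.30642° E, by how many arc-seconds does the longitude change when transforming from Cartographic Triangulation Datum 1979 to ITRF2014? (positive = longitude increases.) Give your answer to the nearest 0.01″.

At latitude -16.10861°, cos φ = 0.960737.
One radian of longitude at latitude φ spans R cos φ, so Δλ = ΔE / (R cos φ) = 358.0 / (6367000 × 0.960737) = 5.8525e-05 rad = 12.072″.

Δλ = 12.07″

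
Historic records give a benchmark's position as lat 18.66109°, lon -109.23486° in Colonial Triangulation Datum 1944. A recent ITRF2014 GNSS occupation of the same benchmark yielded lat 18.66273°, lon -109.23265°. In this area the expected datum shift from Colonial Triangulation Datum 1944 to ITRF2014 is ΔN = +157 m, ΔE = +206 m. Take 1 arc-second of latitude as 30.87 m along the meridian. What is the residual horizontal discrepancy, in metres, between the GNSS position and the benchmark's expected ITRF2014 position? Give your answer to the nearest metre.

Observed coordinate differences: Δφ = +0.00164°, Δλ = +0.00221°.
Converting to metres (1° lat = 111132 m, cos φ = 0.947428): observed ΔN = 182.3 m, observed ΔE = 232.7 m.
Subtracting the expected shift leaves a residual of 182.3 − (157) = 25.3 m north and 232.7 − (206) = 26.7 m east.
Residual distance = √(25.3² + 26.7²) = 36.7 m.

37 m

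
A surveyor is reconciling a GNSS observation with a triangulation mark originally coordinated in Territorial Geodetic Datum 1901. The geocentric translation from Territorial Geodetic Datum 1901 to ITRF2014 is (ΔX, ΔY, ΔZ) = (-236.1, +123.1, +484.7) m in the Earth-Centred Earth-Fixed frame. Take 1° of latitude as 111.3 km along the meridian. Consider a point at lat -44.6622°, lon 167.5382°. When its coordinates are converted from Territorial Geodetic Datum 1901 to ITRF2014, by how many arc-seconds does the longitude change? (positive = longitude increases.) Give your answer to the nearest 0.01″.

sin φ = -0.702926, cos φ = 0.711263, sin λ = 0.215789, cos λ = -0.976440.
East component: ΔE = −sin λ·ΔX + cos λ·ΔY = −(0.215789)(-236.1) + (-0.976440)(123.1) = -69.25 m.
1° of latitude spans 111300 m; at latitude φ, 1° of longitude spans that × cos φ = 79163.6 m, so Δλ = -69.25 / 79163.6 × 3600 = -3.149″.

Δλ = -3.15″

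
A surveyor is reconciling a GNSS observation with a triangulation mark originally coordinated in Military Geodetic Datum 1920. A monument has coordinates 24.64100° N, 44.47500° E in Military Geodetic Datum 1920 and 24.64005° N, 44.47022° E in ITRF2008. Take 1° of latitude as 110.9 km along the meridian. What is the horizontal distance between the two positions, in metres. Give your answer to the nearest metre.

Δφ = 24.64005° − 24.64100° = -0.00095°; Δλ = 44.47022° − 44.47500° = -0.00478°.
ΔN = Δφ × 110900 = -105.4 m; ΔE = Δλ × 110900 × cos(24.64100°) = -0.00478 × 110900 × 0.908938 = -481.8 m.
Distance = √(ΔE² + ΔN²) = √((-481.8)² + (-105.4)²) = 493.2 m.

493 m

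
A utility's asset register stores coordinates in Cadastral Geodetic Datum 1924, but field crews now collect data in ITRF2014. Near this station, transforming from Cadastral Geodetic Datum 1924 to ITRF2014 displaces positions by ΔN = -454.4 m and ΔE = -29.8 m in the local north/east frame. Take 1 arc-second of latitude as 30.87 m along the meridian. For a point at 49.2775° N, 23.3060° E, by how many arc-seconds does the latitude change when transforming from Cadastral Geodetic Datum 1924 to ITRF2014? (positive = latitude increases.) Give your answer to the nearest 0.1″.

1″ of latitude = 30.87 m, so Δφ = -454.4 / 30.87 = -14.720″.

Δφ = -14.7″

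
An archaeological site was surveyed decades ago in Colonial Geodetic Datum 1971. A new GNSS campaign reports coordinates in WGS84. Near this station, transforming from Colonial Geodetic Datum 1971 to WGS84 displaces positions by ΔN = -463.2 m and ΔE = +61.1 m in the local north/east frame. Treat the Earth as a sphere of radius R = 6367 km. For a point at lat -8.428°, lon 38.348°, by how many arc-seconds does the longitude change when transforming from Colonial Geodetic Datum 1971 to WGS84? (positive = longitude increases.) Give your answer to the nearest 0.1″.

Δλ = 2.0″

At latitude -8.428°, cos φ = 0.989201.
One radian of longitude at latitude φ spans R cos φ, so Δλ = ΔE / (R cos φ) = 61.1 / (6367000 × 0.989201) = 9.7011e-06 rad = 2.001″.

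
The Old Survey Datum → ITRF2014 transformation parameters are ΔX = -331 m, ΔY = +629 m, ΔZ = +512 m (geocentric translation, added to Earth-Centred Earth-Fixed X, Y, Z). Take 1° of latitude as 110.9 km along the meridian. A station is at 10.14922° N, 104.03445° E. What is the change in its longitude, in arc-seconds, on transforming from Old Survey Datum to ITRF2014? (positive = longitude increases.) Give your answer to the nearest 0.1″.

sin φ = 0.176212, cos φ = 0.984352, sin λ = 0.970150, cos λ = -0.242505.
East component: ΔE = −sin λ·ΔX + cos λ·ΔY = −(0.970150)(-331) + (-0.242505)(629) = 168.58 m.
1° of latitude spans 110900 m; at latitude φ, 1° of longitude spans that × cos φ = 109164.7 m, so Δλ = 168.58 / 109164.7 × 3600 = 5.560″.

Δλ = 5.6″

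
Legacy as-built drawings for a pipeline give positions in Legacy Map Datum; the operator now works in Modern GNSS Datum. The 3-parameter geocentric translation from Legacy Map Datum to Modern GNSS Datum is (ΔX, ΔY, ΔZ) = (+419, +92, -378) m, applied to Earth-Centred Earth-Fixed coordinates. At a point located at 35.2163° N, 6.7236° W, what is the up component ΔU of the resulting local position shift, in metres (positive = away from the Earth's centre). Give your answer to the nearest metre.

At φ = 35.2163°, λ = -6.7236°: sin φ = 0.576665, cos φ = 0.816981, sin λ = -0.117080, cos λ = 0.993123.
ΔU = cos φ cos λ·ΔX + cos φ sin λ·ΔY + sin φ·ΔZ = (0.816981)(0.993123)(419) + (0.816981)(-0.117080)(92) + (0.576665)(-378) = 113.18 m.

ΔU = 113 m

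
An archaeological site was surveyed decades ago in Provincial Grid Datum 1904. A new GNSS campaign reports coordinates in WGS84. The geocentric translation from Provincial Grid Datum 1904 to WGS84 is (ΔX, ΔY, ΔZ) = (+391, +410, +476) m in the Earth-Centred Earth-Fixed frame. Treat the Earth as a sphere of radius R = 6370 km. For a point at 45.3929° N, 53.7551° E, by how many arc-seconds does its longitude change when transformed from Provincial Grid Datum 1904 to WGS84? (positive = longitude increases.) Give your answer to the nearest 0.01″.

sin φ = 0.711939, cos φ = 0.702241, sin λ = 0.806497, cos λ = 0.591238.
East component: ΔE = −sin λ·ΔX + cos λ·ΔY = −(0.806497)(391) + (0.591238)(410) = -72.93 m.
1° of latitude spans πR/180 = 111177 m; at latitude φ, 1° of longitude spans that × cos φ = 78073.4 m, so Δλ = -72.93 / 78073.4 × 3600 = -3.363″.

Δλ = -3.36″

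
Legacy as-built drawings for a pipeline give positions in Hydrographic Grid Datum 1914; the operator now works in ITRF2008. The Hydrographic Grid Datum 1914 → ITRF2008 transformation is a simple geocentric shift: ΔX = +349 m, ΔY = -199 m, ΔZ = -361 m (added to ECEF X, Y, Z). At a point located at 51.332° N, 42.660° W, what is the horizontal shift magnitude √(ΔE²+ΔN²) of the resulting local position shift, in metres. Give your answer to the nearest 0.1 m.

At φ = 51.332°, λ = -42.660°: sin φ = 0.780779, cos φ = 0.624807, sin λ = -0.677646, cos λ = 0.735388.
ΔE = −sin λ·ΔX + cos λ·ΔY = −(-0.677646)·(349) + (0.735388)·(-199) = 90.16 m.
ΔN = −sin φ cos λ·ΔX − sin φ sin λ·ΔY + cos φ·ΔZ = −(0.780779)(0.735388)(349) − (0.780779)(-0.677646)(-199) + (0.624807)(-361) = -531.23 m.
Horizontal magnitude = √(ΔE² + ΔN²) = √(90.16² + (-531.23)²) = 538.83 m.

538.8 m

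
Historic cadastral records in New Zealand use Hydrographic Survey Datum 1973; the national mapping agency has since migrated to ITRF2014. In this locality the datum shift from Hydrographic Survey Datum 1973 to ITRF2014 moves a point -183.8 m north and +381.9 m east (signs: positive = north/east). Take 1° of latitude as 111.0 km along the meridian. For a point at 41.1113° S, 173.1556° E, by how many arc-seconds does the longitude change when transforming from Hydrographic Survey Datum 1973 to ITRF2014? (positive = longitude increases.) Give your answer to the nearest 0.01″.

Δλ = 16.44″

At latitude -41.1113°, cos φ = 0.753434.
1° of longitude at this latitude = 111.0 × cos φ = 83.63 km, so Δλ = 381.9 / 83631.1 = 0.0045665° = 16.439″.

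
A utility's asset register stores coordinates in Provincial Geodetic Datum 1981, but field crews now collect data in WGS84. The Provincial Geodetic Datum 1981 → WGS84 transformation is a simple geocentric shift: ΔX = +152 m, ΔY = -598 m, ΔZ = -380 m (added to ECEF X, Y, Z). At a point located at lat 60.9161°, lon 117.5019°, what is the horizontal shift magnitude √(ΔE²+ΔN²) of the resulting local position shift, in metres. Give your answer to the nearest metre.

The local east axis at (φ, λ) is (−sin λ, cos λ, 0), so ΔE = −sin(117.5019°)·152 + cos(117.5019°)·(-598) = 141.32 m.
The local north axis is (−sin φ cos λ, −sin φ sin λ, cos φ), giving ΔN = 61.340 + 463.542 − 184.714 = 340.17 m.
Horizontal magnitude = √(ΔE² + ΔN²) = √(141.32² + 340.17²) = 368.35 m.

368 m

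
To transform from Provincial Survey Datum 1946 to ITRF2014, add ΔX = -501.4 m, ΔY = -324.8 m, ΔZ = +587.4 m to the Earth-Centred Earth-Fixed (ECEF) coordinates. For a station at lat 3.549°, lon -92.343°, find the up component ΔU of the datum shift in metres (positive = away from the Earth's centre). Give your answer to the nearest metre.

At φ = 3.549°, λ = -92.343°: sin φ = 0.061902, cos φ = 0.998082, sin λ = -0.999164, cos λ = -0.040882.
ΔU = cos φ cos λ·ΔX + cos φ sin λ·ΔY + sin φ·ΔZ = (0.998082)(-0.040882)(-501.4) + (0.998082)(-0.999164)(-324.8) + (0.061902)(587.4) = 380.73 m.

ΔU = 381 m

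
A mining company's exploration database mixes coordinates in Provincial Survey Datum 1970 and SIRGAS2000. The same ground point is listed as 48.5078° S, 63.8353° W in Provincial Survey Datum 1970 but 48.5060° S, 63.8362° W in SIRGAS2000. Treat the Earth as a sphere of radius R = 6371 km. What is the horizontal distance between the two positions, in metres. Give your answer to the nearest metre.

211 m

Δφ = -48.5060° − -48.5078° = +0.0018°; Δλ = -63.8362° − -63.8353° = -0.0009°.
1° along a meridian = πR/180 = 111195 m.
ΔN = Δφ × 111195 = 200.2 m; ΔE = Δλ × 111195 × cos(-48.5078°) = -0.0009 × 111195 × 0.662518 = -66.3 m.
Distance = √(ΔE² + ΔN²) = √((-66.3)² + 200.2²) = 210.8 m.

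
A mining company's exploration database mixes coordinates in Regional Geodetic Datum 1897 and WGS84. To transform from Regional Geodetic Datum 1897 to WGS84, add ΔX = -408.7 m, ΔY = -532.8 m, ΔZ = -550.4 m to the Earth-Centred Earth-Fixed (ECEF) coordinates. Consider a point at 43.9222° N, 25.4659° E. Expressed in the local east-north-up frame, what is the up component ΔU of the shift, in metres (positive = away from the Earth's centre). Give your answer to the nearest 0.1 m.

ΔU = -812.6 m

At φ = 43.9222°, λ = 25.4659°: sin φ = 0.693681, cos φ = 0.720282, sin λ = 0.429974, cos λ = 0.902841.
ΔU = cos φ cos λ·ΔX + cos φ sin λ·ΔY + sin φ·ΔZ = (0.720282)(0.902841)(-408.7) + (0.720282)(0.429974)(-532.8) + (0.693681)(-550.4) = -812.59 m.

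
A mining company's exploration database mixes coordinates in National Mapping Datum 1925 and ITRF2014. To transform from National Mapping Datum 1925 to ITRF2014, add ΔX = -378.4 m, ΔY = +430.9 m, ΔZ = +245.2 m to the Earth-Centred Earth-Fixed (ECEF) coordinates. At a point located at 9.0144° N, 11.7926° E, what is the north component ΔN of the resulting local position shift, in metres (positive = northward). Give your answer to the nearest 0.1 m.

At φ = 9.0144°, λ = 11.7926°: sin φ = 0.156683, cos φ = 0.987649, sin λ = 0.204370, cos λ = 0.978894.
ΔN = −sin φ cos λ·ΔX − sin φ sin λ·ΔY + cos φ·ΔZ = −(0.156683)(0.978894)(-378.4) − (0.156683)(0.204370)(430.9) + (0.987649)(245.2) = 286.41 m.

ΔN = 286.4 m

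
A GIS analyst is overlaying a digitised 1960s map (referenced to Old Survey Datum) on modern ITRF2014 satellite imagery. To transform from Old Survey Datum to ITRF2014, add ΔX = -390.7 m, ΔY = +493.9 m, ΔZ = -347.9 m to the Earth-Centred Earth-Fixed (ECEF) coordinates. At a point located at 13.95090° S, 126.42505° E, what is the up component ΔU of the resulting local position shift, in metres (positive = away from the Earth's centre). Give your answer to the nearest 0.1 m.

ΔU = 694.7 m

At φ = -13.95090°, λ = 126.42505°: sin φ = -0.241090, cos φ = 0.970503, sin λ = 0.804634, cos λ = -0.593771.
ΔU = cos φ cos λ·ΔX + cos φ sin λ·ΔY + sin φ·ΔZ = (0.970503)(-0.593771)(-390.7) + (0.970503)(0.804634)(493.9) + (-0.241090)(-347.9) = 694.70 m.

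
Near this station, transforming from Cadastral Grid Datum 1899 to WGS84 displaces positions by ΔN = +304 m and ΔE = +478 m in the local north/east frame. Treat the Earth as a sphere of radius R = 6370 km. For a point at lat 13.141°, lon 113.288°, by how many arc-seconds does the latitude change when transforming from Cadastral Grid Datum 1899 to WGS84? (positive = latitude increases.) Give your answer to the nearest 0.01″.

Δφ = 9.84″

On a sphere of radius R, 1 rad of latitude = R, so Δφ = ΔN / R = 304.0 / 6370000 = 4.7724e-05 rad = 9.844″.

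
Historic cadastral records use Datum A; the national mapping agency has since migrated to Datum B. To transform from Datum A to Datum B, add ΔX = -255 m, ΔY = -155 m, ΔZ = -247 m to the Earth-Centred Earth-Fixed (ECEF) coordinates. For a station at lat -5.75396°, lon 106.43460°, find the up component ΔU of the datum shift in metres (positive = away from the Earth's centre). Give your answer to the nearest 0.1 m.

ΔU = -51.4 m

At φ = -5.75396°, λ = 106.43460°: sin φ = -0.100257, cos φ = 0.994962, sin λ = 0.959143, cos λ = -0.282921.
ΔU = cos φ cos λ·ΔX + cos φ sin λ·ΔY + sin φ·ΔZ = (0.994962)(-0.282921)(-255) + (0.994962)(0.959143)(-155) + (-0.100257)(-247) = -51.37 m.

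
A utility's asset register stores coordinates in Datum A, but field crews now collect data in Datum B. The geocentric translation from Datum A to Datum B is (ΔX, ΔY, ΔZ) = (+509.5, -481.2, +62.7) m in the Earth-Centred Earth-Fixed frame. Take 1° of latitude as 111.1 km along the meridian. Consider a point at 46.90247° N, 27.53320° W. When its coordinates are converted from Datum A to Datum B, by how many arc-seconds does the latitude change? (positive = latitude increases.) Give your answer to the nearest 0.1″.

Δφ = -14.6″

sin φ = 0.730192, cos φ = 0.683242, sin λ = -0.462263, cos λ = 0.886743.
North component: ΔN = −sin φ cos λ·ΔX − sin φ sin λ·ΔY + cos φ·ΔZ = −(0.730192)(0.886743)(509.5) − (0.730192)(-0.462263)(-481.2) + (0.683242)(62.7) = -449.48 m.
1° of latitude spans 111100 m, so Δφ = -449.48 / 111100 × 3600 = -14.565″.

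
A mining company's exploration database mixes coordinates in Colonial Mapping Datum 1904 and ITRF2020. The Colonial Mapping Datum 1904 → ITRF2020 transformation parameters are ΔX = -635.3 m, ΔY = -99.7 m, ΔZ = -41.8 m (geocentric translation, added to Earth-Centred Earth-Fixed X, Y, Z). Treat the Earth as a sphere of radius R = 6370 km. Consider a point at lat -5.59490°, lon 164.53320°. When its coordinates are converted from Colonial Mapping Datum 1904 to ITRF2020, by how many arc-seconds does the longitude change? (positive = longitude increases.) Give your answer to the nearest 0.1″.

Δλ = 8.6″

sin φ = -0.097494, cos φ = 0.995236, sin λ = 0.266680, cos λ = -0.963785.
East component: ΔE = −sin λ·ΔX + cos λ·ΔY = −(0.266680)(-635.3) + (-0.963785)(-99.7) = 265.51 m.
1° of latitude spans πR/180 = 111177 m; at latitude φ, 1° of longitude spans that × cos φ = 110647.8 m, so Δλ = 265.51 / 110647.8 × 3600 = 8.639″.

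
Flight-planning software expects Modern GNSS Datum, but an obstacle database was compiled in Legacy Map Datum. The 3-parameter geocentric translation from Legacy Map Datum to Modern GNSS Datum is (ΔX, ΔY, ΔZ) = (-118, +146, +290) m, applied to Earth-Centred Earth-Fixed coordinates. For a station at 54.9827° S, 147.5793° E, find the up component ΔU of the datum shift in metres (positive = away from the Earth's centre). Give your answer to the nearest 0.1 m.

ΔU = -135.4 m

At φ = -54.9827°, λ = 147.5793°: sin φ = -0.818979, cos φ = 0.573824, sin λ = 0.536132, cos λ = -0.844134.
ΔU = cos φ cos λ·ΔX + cos φ sin λ·ΔY + sin φ·ΔZ = (0.573824)(-0.844134)(-118) + (0.573824)(0.536132)(146) + (-0.818979)(290) = -135.43 m.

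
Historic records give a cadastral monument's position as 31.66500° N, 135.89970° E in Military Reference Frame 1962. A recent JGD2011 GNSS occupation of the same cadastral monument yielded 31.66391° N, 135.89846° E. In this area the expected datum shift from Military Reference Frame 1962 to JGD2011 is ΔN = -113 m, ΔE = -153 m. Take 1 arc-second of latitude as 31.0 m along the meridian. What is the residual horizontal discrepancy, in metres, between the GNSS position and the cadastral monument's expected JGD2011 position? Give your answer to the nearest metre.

Observed coordinate differences: Δφ = -0.00109°, Δλ = -0.00124°.
Converting to metres (1° lat = 111600 m, cos φ = 0.851132): observed ΔN = -121.6 m, observed ΔE = -117.8 m.
Subtracting the expected shift leaves a residual of -121.6 − (-113) = -8.6 m north and -117.8 − (-153) = 35.2 m east.
Residual distance = √((-8.6)² + 35.2²) = 36.3 m.

36 m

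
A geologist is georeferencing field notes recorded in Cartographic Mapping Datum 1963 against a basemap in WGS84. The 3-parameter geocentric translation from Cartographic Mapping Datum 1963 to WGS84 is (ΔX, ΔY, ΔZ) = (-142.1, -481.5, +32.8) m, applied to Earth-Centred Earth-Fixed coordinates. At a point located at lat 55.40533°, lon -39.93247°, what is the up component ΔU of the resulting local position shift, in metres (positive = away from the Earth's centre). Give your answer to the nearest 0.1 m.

At φ = 55.40533°, λ = -39.93247°: sin φ = 0.823189, cos φ = 0.567767, sin λ = -0.641884, cos λ = 0.766802.
ΔU = cos φ cos λ·ΔX + cos φ sin λ·ΔY + sin φ·ΔZ = (0.567767)(0.766802)(-142.1) + (0.567767)(-0.641884)(-481.5) + (0.823189)(32.8) = 140.61 m.

ΔU = 140.6 m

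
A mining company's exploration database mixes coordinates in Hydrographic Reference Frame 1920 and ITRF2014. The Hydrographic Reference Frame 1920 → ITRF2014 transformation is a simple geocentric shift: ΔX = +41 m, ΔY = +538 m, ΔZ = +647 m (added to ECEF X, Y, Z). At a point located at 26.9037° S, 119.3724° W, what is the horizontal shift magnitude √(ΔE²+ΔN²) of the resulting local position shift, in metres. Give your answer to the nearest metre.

At φ = -26.9037°, λ = -119.3724°: sin φ = -0.452492, cos φ = 0.891768, sin λ = -0.871450, cos λ = -0.490484.
ΔE = −sin λ·ΔX + cos λ·ΔY = −(-0.871450)·(41) + (-0.490484)·(538) = -228.15 m.
ΔN = −sin φ cos λ·ΔX − sin φ sin λ·ΔY + cos φ·ΔZ = −(-0.452492)(-0.490484)(41) − (-0.452492)(-0.871450)(538) + (0.891768)(647) = 355.73 m.
Horizontal magnitude = √(ΔE² + ΔN²) = √((-228.15)² + 355.73²) = 422.61 m.

423 m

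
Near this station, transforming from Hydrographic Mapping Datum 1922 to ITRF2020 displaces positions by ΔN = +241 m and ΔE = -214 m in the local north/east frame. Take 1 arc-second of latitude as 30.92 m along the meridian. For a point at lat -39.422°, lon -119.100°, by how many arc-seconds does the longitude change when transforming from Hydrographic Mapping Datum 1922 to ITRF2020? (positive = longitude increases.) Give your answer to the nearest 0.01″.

Δλ = -8.96″

At latitude -39.422°, cos φ = 0.772490.
1″ of longitude at this latitude = 30.92 × cos φ = 23.8854 m, so Δλ = -214.0 / 23.8854 = -8.959″.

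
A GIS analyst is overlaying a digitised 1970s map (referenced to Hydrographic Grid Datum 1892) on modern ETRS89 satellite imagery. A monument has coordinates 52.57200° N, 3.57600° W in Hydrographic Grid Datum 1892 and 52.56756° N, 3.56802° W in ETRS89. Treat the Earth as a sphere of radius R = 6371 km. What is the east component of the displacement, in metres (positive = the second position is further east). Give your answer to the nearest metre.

ΔE = 539 m

Δφ = 52.56756° − 52.57200° = -0.00444°; Δλ = -3.56802° − -3.57600° = +0.00798°.
1° along a meridian = πR/180 = 111195 m.
ΔN = Δφ × 111195 = -493.7 m; ΔE = Δλ × 111195 × cos(52.57200°) = +0.00798 × 111195 × 0.607764 = 539.3 m.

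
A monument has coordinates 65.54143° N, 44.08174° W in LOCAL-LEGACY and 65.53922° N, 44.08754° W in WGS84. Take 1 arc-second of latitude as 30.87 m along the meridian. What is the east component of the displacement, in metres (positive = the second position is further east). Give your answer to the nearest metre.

ΔE = -267 m

Δφ = 65.53922° − 65.54143° = -0.00221°; Δλ = -44.08754° − -44.08174° = -0.00580°.
1° of latitude = 3600 × 30.87 = 111132 m.
ΔN = Δφ × 111132 = -245.6 m; ΔE = Δλ × 111132 × cos(65.54143°) = -0.00580 × 111132 × 0.414035 = -266.9 m.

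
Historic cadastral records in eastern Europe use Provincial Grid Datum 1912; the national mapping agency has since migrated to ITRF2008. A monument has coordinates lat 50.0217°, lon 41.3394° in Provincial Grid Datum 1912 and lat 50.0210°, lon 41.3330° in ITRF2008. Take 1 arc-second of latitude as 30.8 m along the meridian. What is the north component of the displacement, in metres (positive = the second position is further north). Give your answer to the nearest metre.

Δφ = 50.0210° − 50.0217° = -0.0007°; Δλ = 41.3330° − 41.3394° = -0.0064°.
1° of latitude = 3600 × 30.80 = 110880 m.
ΔN = Δφ × 110880 = -77.6 m; ΔE = Δλ × 110880 × cos(50.0217°) = -0.0064 × 110880 × 0.642497 = -455.9 m.

ΔN = -78 m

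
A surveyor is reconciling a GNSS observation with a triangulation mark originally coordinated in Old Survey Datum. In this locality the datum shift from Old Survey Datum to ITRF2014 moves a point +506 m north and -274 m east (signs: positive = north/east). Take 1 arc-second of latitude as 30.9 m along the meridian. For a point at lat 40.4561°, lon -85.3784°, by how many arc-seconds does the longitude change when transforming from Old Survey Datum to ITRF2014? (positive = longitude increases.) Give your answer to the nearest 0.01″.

Δλ = -11.65″

At latitude 40.4561°, cos φ = 0.760903.
1″ of longitude at this latitude = 30.90 × cos φ = 23.5119 m, so Δλ = -274.0 / 23.5119 = -11.654″.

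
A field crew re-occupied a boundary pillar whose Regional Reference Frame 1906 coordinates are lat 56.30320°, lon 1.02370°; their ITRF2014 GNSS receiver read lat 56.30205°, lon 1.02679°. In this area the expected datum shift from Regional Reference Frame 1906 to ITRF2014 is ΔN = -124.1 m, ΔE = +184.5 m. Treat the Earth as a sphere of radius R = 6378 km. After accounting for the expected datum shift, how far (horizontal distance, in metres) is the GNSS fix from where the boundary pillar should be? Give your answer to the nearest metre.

7 m

Observed coordinate differences: Δφ = -0.00115°, Δλ = +0.00309°.
Converting to metres (1° lat = 111317 m, cos φ = 0.554798): observed ΔN = -128.0 m, observed ΔE = 190.8 m.
Subtracting the expected shift leaves a residual of -128.0 − (-124.1) = -3.9 m north and 190.8 − (184.5) = 6.3 m east.
Residual distance = √((-3.9)² + 6.3²) = 7.4 m.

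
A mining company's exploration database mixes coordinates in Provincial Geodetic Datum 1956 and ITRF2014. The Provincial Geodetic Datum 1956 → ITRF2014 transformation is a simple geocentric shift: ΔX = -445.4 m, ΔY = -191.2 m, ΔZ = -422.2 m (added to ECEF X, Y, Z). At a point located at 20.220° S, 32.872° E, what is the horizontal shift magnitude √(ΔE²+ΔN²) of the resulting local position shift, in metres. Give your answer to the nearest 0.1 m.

567.2 m

The local east axis at (φ, λ) is (−sin λ, cos λ, 0), so ΔE = −sin(32.872°)·(-445.4) + cos(32.872°)·(-191.2) = 81.16 m.
The local north axis is (−sin φ cos λ, −sin φ sin λ, cos φ), giving ΔN = -129.293 − 35.868 − 396.181 = -561.34 m.
Horizontal magnitude = √(ΔE² + ΔN²) = √(81.16² + (-561.34)²) = 567.18 m.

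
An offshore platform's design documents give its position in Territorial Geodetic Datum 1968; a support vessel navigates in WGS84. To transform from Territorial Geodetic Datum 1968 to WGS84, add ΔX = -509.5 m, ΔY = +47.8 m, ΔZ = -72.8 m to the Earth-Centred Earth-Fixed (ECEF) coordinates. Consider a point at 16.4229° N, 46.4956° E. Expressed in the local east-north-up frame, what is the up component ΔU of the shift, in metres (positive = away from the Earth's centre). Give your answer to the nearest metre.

At φ = 16.4229°, λ = 46.4956°: sin φ = 0.282725, cos φ = 0.959201, sin λ = 0.725322, cos λ = 0.688410.
ΔU = cos φ cos λ·ΔX + cos φ sin λ·ΔY + sin φ·ΔZ = (0.959201)(0.688410)(-509.5) + (0.959201)(0.725322)(47.8) + (0.282725)(-72.8) = -323.76 m.

ΔU = -324 m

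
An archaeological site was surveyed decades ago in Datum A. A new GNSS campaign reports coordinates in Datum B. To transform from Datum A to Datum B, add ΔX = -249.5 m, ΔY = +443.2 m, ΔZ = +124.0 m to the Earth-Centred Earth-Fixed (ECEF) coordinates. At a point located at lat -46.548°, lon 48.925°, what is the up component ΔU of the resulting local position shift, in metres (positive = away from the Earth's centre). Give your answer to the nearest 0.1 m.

The local up (radial) axis is (cos φ cos λ, cos φ sin λ, sin φ), giving ΔU = -112.744 + 229.781 − 90.018 = 27.02 m.

ΔU = 27.0 m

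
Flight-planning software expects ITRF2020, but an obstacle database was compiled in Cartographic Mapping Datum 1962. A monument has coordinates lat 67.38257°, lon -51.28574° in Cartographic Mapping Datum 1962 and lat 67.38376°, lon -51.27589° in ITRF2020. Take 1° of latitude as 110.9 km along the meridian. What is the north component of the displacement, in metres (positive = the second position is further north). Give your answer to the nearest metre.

ΔN = 132 m

Δφ = 67.38376° − 67.38257° = +0.00119°; Δλ = -51.27589° − -51.28574° = +0.00985°.
ΔN = Δφ × 110900 = 132.0 m; ΔE = Δλ × 110900 × cos(67.38257°) = +0.00985 × 110900 × 0.384576 = 420.1 m.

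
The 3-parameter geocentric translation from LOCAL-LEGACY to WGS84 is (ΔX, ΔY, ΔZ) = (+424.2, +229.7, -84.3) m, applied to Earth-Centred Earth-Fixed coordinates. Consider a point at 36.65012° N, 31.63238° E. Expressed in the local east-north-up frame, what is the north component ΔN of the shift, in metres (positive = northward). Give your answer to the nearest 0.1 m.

The local north axis is (−sin φ cos λ, −sin φ sin λ, cos φ), giving ΔN = -215.596 − 71.912 − 67.634 = -355.14 m.

ΔN = -355.1 m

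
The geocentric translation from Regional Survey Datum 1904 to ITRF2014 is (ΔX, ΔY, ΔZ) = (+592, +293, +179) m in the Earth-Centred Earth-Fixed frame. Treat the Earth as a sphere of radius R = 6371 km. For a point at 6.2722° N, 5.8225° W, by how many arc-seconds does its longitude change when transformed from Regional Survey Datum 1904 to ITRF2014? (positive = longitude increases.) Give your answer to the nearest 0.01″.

Δλ = 11.45″

sin φ = 0.109252, cos φ = 0.994014, sin λ = -0.101447, cos λ = 0.994841.
East component: ΔE = −sin λ·ΔX + cos λ·ΔY = −(-0.101447)(592) + (0.994841)(293) = 351.55 m.
1° of latitude spans πR/180 = 111195 m; at latitude φ, 1° of longitude spans that × cos φ = 110529.3 m, so Δλ = 351.55 / 110529.3 × 3600 = 11.450″.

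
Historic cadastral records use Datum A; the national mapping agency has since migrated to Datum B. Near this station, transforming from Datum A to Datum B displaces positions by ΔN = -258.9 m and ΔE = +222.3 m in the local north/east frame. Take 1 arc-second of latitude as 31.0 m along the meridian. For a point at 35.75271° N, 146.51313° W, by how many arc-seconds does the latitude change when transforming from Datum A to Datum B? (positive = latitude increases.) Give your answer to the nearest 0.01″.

1″ of latitude = 31.00 m, so Δφ = -258.9 / 31.00 = -8.352″.

Δφ = -8.35″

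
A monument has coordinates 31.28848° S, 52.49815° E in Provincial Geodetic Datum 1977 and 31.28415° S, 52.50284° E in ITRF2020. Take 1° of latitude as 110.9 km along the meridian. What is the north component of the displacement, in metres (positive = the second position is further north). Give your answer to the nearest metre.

ΔN = 480 m

Δφ = -31.28415° − -31.28848° = +0.00433°; Δλ = 52.50284° − 52.49815° = +0.00469°.
ΔN = Δφ × 110900 = 480.2 m; ΔE = Δλ × 110900 × cos(-31.28848°) = +0.00469 × 110900 × 0.854563 = 444.5 m.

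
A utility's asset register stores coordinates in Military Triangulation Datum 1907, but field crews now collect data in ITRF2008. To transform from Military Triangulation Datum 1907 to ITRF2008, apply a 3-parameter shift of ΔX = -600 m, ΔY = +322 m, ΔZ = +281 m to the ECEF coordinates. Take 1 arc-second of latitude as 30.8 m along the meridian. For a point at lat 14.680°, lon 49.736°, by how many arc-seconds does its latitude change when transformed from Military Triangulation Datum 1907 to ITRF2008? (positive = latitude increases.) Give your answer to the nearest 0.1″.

sin φ = 0.253420, cos φ = 0.967356, sin λ = 0.763075, cos λ = 0.646310.
North component: ΔN = −sin φ cos λ·ΔX − sin φ sin λ·ΔY + cos φ·ΔZ = −(0.253420)(0.646310)(-600) − (0.253420)(0.763075)(322) + (0.967356)(281) = 307.83 m.
1° of latitude spans 3600 × 30.80 = 110880 m, so Δφ = 307.83 / 110880 × 3600 = 9.995″.

Δφ = 10.0″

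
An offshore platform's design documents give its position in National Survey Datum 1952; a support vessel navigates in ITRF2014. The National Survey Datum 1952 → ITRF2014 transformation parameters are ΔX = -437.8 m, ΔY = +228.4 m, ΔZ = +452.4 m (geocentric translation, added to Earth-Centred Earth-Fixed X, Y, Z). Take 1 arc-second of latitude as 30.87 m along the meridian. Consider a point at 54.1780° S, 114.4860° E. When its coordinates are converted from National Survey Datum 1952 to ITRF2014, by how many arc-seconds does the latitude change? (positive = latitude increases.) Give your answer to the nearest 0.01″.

Δφ = 18.80″

sin φ = -0.810839, cos φ = 0.585269, sin λ = 0.910063, cos λ = -0.414471.
North component: ΔN = −sin φ cos λ·ΔX − sin φ sin λ·ΔY + cos φ·ΔZ = −(-0.810839)(-0.414471)(-437.8) − (-0.810839)(0.910063)(228.4) + (0.585269)(452.4) = 580.45 m.
1° of latitude spans 3600 × 30.87 = 111132 m, so Δφ = 580.45 / 111132 × 3600 = 18.803″.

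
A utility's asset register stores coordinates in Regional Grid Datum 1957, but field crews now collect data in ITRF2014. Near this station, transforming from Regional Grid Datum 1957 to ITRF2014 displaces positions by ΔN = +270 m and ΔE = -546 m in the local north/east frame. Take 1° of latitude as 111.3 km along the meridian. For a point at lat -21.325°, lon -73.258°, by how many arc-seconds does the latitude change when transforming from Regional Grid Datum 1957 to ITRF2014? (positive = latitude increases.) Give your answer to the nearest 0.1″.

1° of latitude = 111.3 km, so Δφ = 270.0 / 111300 = 0.0024259° = 8.733″.

Δφ = 8.7″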